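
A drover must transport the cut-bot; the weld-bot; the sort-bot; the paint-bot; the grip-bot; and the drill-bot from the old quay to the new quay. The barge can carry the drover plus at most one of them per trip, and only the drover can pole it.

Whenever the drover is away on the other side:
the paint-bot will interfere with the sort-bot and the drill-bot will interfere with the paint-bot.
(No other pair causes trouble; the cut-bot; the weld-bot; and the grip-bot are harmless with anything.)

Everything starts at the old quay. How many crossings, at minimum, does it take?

Counting alone: the drover can take at most 1 across per trip to the new quay, so moving all 6 needs at least 6 loaded trips out, with a return between consecutive ones — at least 11 crossings.
The safety rule pushes this higher. Following every safe sequence of crossings, the most of the 6 that can be at the new quay as the barge arrives there on crossing 11 is 5 — never all 6.
So no plan with fewer than 13 crossings exists, and this one achieves 13:
1. Drover goes to the new quay with the paint-bot.  [the old quay: the cut-bot, the drill-bot, the grip-bot, the sort-bot, the weld-bot | the new quay: the paint-bot]
2. Drover goes back to the old quay alone.  [the old quay: the cut-bot, the drill-bot, the grip-bot, the sort-bot, the weld-bot | the new quay: the paint-bot]
3. Drover goes to the new quay with the cut-bot.  [the old quay: the drill-bot, the grip-bot, the sort-bot, the weld-bot | the new quay: the cut-bot, the paint-bot]
4. Drover goes back to the old quay alone.  [the old quay: the drill-bot, the grip-bot, the sort-bot, the weld-bot | the new quay: the cut-bot, the paint-bot]
5. Drover goes to the new quay with the weld-bot.  [the old quay: the drill-bot, the grip-bot, the sort-bot | the new quay: the cut-bot, the paint-bot, the weld-bot]
6. Drover goes back to the old quay alone.  [the old quay: the drill-bot, the grip-bot, the sort-bot | the new quay: the cut-bot, the paint-bot, the weld-bot]
7. Drover goes to the new quay with the sort-bot.  [the old quay: the drill-bot, the grip-bot | the new quay: the cut-bot, the paint-bot, the sort-bot, the weld-bot]
8. Drover goes back to the old quay with the paint-bot.  [the old quay: the drill-bot, the grip-bot, the paint-bot | the new quay: the cut-bot, the sort-bot, the weld-bot]
9. Drover goes to the new quay with the drill-bot.  [the old quay: the grip-bot, the paint-bot | the new quay: the cut-bot, the drill-bot, the sort-bot, the weld-bot]
10. Drover goes back to the old quay alone.  [the old quay: the grip-bot, the paint-bot | the new quay: the cut-bot, the drill-bot, the sort-bot, the weld-bot]
11. Drover goes to the new quay with the grip-bot.  [the old quay: the paint-bot | the new quay: the cut-bot, the drill-bot, the grip-bot, the sort-bot, the weld-bot]
12. Drover goes back to the old quay alone.  [the old quay: the paint-bot | the new quay: the cut-bot, the drill-bot, the grip-bot, the sort-bot, the weld-bot]
13. Drover goes to the new quay with the paint-bot.  [the old quay: — | the new quay: the cut-bot, the drill-bot, the grip-bot, the paint-bot, the sort-bot, the weld-bot]

13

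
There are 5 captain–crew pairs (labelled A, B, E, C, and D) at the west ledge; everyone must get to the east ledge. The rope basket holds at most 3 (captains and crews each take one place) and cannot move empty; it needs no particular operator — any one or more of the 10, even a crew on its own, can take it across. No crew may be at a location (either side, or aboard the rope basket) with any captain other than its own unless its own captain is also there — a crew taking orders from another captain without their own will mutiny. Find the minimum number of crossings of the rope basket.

Counting alone: each trip to the east ledge takes at most 3 across and each return brings at least 1 back, so after t trips out (and t−1 returns) at most 3t − (t−1) of the 10 are across; that first reaches 10 at t = 5, so at least 9 crossings are needed.
The safety rule pushes this higher. Following every safe sequence of crossings, the most of the 10 that can be at the east ledge as the rope basket arrives there on crossing 9 is 9 — never all 10.
So no plan with fewer than 11 crossings exists, and this one achieves 11:
1. captain A and crew A cross → the east ledge.
2. captain A crosses ← the west ledge.
3. crew B, crew C, and crew E cross → the east ledge.
4. crew A crosses ← the west ledge.
5. captain B, captain C, and captain E cross → the east ledge.
6. captain B and crew B cross ← the west ledge.
7. captain A, captain B, and captain D cross → the east ledge.
8. crew E crosses ← the west ledge.
9. crew A and crew B cross → the east ledge.
10. crew A crosses ← the west ledge.
11. crew A, crew D, and crew E cross → the east ledge.

11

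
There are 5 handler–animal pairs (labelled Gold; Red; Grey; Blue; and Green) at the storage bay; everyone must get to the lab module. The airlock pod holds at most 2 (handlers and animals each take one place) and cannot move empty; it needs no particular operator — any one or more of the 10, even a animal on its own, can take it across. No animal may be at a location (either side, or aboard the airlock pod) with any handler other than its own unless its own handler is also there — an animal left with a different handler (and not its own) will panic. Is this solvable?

Following every safe sequence of crossings from the start, the most of the 10 that can be at the lab module as the airlock pod arrives there on crossings 1, 3, 5, 7 is 2, 3, 4, 5 respectively; the best ever achieved is 5 of 10.
From crossing 9 on, no configuration arises that was not already reachable earlier: only 82 distinct safe configurations (who is on which side, and where the airlock pod is) can ever be reached, none of them has everyone across, and every continuation just revisits them. So no valid plan exists.

No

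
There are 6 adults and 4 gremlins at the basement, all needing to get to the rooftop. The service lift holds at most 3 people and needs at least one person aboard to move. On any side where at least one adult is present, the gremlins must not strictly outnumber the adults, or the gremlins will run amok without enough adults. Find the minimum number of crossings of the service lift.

Counting alone: each trip to the rooftop takes at most 3 across and each return brings at least 1 back, so after t trips out (and t−1 returns) at most 3t − (t−1) of the 10 are across; that first reaches 10 at t = 5, so at least 9 crossings are needed.
The plan below uses exactly 9 crossings, so it is optimal:
1. 2 gremlins → the rooftop.  (the basement: 6A 2G; the rooftop: 0A 2G)
2. 1 gremlin ← the basement.  (the basement: 6A 3G; the rooftop: 0A 1G)
3. 3 gremlins → the rooftop.  (the basement: 6A 0G; the rooftop: 0A 4G)
4. 1 gremlin ← the basement.  (the basement: 6A 1G; the rooftop: 0A 3G)
5. 3 adults → the rooftop.  (the basement: 3A 1G; the rooftop: 3A 3G)
6. 1 gremlin ← the basement.  (the basement: 3A 2G; the rooftop: 3A 2G)
7. 1 adult and 2 gremlins → the rooftop.  (the basement: 2A 0G; the rooftop: 4A 4G)
8. 1 gremlin ← the basement.  (the basement: 2A 1G; the rooftop: 4A 3G)
9. 2 adults and 1 gremlin → the rooftop.  (the basement: 0A 0G; the rooftop: 6A 4G)

9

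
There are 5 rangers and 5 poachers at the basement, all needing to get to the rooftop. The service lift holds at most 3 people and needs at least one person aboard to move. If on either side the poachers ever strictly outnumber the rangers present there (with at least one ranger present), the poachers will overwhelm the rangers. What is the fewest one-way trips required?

Counting alone: each trip to the rooftop takes at most 3 across and each return brings at least 1 back, so after t trips out (and t−1 returns) at most 3t − (t−1) of the 10 are across; that first reaches 10 at t = 5, so at least 9 crossings are needed.
The safety rule pushes this higher. Following every safe sequence of crossings, the most of the 10 that can be at the rooftop as the service lift arrives there on crossing 9 is 9 — never all 10.
So no plan with fewer than 11 crossings exists, and this one achieves 11:
1. 2 poachers → the rooftop.  (the basement: 5R 3P; the rooftop: 0R 2P)
2. 1 poacher ← the basement.  (the basement: 5R 4P; the rooftop: 0R 1P)
3. 3 poachers → the rooftop.  (the basement: 5R 1P; the rooftop: 0R 4P)
4. 1 poacher ← the basement.  (the basement: 5R 2P; the rooftop: 0R 3P)
5. 3 rangers → the rooftop.  (the basement: 2R 2P; the rooftop: 3R 3P)
6. 1 ranger and 1 poacher ← the basement.  (the basement: 3R 3P; the rooftop: 2R 2P)
7. 3 rangers → the rooftop.  (the basement: 0R 3P; the rooftop: 5R 2P)
8. 1 poacher ← the basement.  (the basement: 0R 4P; the rooftop: 5R 1P)
9. 2 poachers → the rooftop.  (the basement: 0R 2P; the rooftop: 5R 3P)
10. 1 poacher ← the basement.  (the basement: 0R 3P; the rooftop: 5R 2P)
11. 3 poachers → the rooftop.  (the basement: 0R 0P; the rooftop: 5R 5P)

11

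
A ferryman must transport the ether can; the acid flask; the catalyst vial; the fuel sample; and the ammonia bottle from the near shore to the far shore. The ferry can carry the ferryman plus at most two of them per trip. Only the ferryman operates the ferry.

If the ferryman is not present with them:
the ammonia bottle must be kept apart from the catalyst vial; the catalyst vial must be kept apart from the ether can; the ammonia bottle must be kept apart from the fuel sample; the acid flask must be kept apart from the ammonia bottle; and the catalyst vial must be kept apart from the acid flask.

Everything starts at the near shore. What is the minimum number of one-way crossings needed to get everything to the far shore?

7

Counting alone: the ferryman can take at most 2 across per trip to the far shore, so moving all 5 needs at least 3 loaded trips out, with a return between consecutive ones — at least 5 crossings.
The safety rule pushes this higher. Following every safe sequence of crossings, the most of the 5 that can be at the far shore as the ferry arrives there on crossing 5 is 4 — never all 5.
So no plan with fewer than 7 crossings exists, and this one achieves 7:
1. Ferryman goes to the far shore with the ammonia bottle and the catalyst vial.
2. Ferryman goes back to the near shore with the catalyst vial.
3. Ferryman goes to the far shore with the acid flask and the ether can.
4. Ferryman goes back to the near shore with the acid flask.
5. Ferryman goes to the far shore with the acid flask and the fuel sample.
6. Ferryman goes back to the near shore with the ammonia bottle.
7. Ferryman goes to the far shore with the ammonia bottle and the catalyst vial.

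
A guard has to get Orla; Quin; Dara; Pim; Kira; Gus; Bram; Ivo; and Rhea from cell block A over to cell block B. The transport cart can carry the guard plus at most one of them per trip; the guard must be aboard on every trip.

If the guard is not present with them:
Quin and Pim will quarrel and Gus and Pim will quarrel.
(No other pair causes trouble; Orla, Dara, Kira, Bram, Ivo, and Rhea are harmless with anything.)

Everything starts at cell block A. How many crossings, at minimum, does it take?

19

Counting alone: the guard can take at most 1 across per trip to cell block B, so moving all 9 needs at least 9 loaded trips out, with a return between consecutive ones — at least 17 crossings.
The safety rule pushes this higher. Following every safe sequence of crossings, the most of the 9 that can be at cell block B as the transport cart arrives there on crossing 17 is 8 — never all 9.
So no plan with fewer than 19 crossings exists, and this one achieves 19:
1. Guard goes to cell block B with Pim.  [cell block A: Bram, Dara, Gus, Ivo, Kira, Orla, Quin, Rhea | cell block B: Pim]
2. Guard goes back to cell block A alone.  [cell block A: Bram, Dara, Gus, Ivo, Kira, Orla, Quin, Rhea | cell block B: Pim]
3. Guard goes to cell block B with Orla.  [cell block A: Bram, Dara, Gus, Ivo, Kira, Quin, Rhea | cell block B: Orla, Pim]
4. Guard goes back to cell block A alone.  [cell block A: Bram, Dara, Gus, Ivo, Kira, Quin, Rhea | cell block B: Orla, Pim]
5. Guard goes to cell block B with Quin.  [cell block A: Bram, Dara, Gus, Ivo, Kira, Rhea | cell block B: Orla, Pim, Quin]
6. Guard goes back to cell block A with Pim.  [cell block A: Bram, Dara, Gus, Ivo, Kira, Pim, Rhea | cell block B: Orla, Quin]
7. Guard goes to cell block B with Gus.  [cell block A: Bram, Dara, Ivo, Kira, Pim, Rhea | cell block B: Gus, Orla, Quin]
8. Guard goes back to cell block A alone.  [cell block A: Bram, Dara, Ivo, Kira, Pim, Rhea | cell block B: Gus, Orla, Quin]
9. Guard goes to cell block B with Dara.  [cell block A: Bram, Ivo, Kira, Pim, Rhea | cell block B: Dara, Gus, Orla, Quin]
10. Guard goes back to cell block A alone.  [cell block A: Bram, Ivo, Kira, Pim, Rhea | cell block B: Dara, Gus, Orla, Quin]
11. Guard goes to cell block B with Kira.  [cell block A: Bram, Ivo, Pim, Rhea | cell block B: Dara, Gus, Kira, Orla, Quin]
12. Guard goes back to cell block A alone.  [cell block A: Bram, Ivo, Pim, Rhea | cell block B: Dara, Gus, Kira, Orla, Quin]
13. Guard goes to cell block B with Bram.  [cell block A: Ivo, Pim, Rhea | cell block B: Bram, Dara, Gus, Kira, Orla, Quin]
14. Guard goes back to cell block A alone.  [cell block A: Ivo, Pim, Rhea | cell block B: Bram, Dara, Gus, Kira, Orla, Quin]
15. Guard goes to cell block B with Ivo.  [cell block A: Pim, Rhea | cell block B: Bram, Dara, Gus, Ivo, Kira, Orla, Quin]
16. Guard goes back to cell block A alone.  [cell block A: Pim, Rhea | cell block B: Bram, Dara, Gus, Ivo, Kira, Orla, Quin]
17. Guard goes to cell block B with Rhea.  [cell block A: Pim | cell block B: Bram, Dara, Gus, Ivo, Kira, Orla, Quin, Rhea]
18. Guard goes back to cell block A alone.  [cell block A: Pim | cell block B: Bram, Dara, Gus, Ivo, Kira, Orla, Quin, Rhea]
19. Guard goes to cell block B with Pim.  [cell block A: — | cell block B: Bram, Dara, Gus, Ivo, Kira, Orla, Pim, Quin, Rhea]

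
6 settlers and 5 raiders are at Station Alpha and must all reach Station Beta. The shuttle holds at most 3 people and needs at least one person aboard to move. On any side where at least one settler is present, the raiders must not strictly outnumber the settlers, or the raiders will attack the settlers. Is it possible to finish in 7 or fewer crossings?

No

Counting alone: each trip to Station Beta takes at most 3 across and each return brings at least 1 back, so after t trips out (and t−1 returns) at most 3t − (t−1) of the 11 are across; that first reaches 11 at t = 5, so at least 9 crossings are needed.
Since 7 < 9, 7 crossings cannot be enough. (The shortest complete plan in fact takes 9:)
1. 3 raiders → Station Beta.  (Station Alpha: 6S 2R; Station Beta: 0S 3R)
2. 1 raider ← Station Alpha.  (Station Alpha: 6S 3R; Station Beta: 0S 2R)
3. 3 settlers → Station Beta.  (Station Alpha: 3S 3R; Station Beta: 3S 2R)
4. 1 settler ← Station Alpha.  (Station Alpha: 4S 3R; Station Beta: 2S 2R)
5. 2 settlers and 1 raider → Station Beta.  (Station Alpha: 2S 2R; Station Beta: 4S 3R)
6. 1 settler ← Station Alpha.  (Station Alpha: 3S 2R; Station Beta: 3S 3R)
7. 2 settlers and 1 raider → Station Beta.  (Station Alpha: 1S 1R; Station Beta: 5S 4R)
8. 1 settler ← Station Alpha.  (Station Alpha: 2S 1R; Station Beta: 4S 4R)
9. 2 settlers and 1 raider → Station Beta.  (Station Alpha: 0S 0R; Station Beta: 6S 5R)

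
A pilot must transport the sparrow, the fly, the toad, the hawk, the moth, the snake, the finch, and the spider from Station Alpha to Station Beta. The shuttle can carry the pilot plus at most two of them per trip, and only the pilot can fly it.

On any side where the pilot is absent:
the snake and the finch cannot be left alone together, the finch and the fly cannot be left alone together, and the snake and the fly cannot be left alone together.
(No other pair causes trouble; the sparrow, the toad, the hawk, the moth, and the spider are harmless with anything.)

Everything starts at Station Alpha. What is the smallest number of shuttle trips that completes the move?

Counting alone: the pilot can take at most 2 across per trip to Station Beta, so moving all 8 needs at least 4 loaded trips out, with a return between consecutive ones — at least 7 crossings.
The safety rule pushes this higher. Following every safe sequence of crossings, the most of the 8 that can be at Station Beta as the shuttle arrives there on crossings 7, 9, 11 is 5, 6, 7 respectively — never all 8.
So no plan with fewer than 13 crossings exists, and this one achieves 13:
1. Pilot goes to Station Beta with the fly and the snake.  [Station Alpha: the finch, the hawk, the moth, the sparrow, the spider, the toad | Station Beta: the fly, the snake]
2. Pilot goes back to Station Alpha with the fly.  [Station Alpha: the finch, the fly, the hawk, the moth, the sparrow, the spider, the toad | Station Beta: the snake]
3. Pilot goes to Station Beta with the fly and the sparrow.  [Station Alpha: the finch, the hawk, the moth, the spider, the toad | Station Beta: the fly, the snake, the sparrow]
4. Pilot goes back to Station Alpha with the fly.  [Station Alpha: the finch, the fly, the hawk, the moth, the spider, the toad | Station Beta: the snake, the sparrow]
5. Pilot goes to Station Beta with the fly and the toad.  [Station Alpha: the finch, the hawk, the moth, the spider | Station Beta: the fly, the snake, the sparrow, the toad]
6. Pilot goes back to Station Alpha with the fly.  [Station Alpha: the finch, the fly, the hawk, the moth, the spider | Station Beta: the snake, the sparrow, the toad]
7. Pilot goes to Station Beta with the fly and the hawk.  [Station Alpha: the finch, the moth, the spider | Station Beta: the fly, the hawk, the snake, the sparrow, the toad]
8. Pilot goes back to Station Alpha with the fly.  [Station Alpha: the finch, the fly, the moth, the spider | Station Beta: the hawk, the snake, the sparrow, the toad]
9. Pilot goes to Station Beta with the fly and the moth.  [Station Alpha: the finch, the spider | Station Beta: the fly, the hawk, the moth, the snake, the sparrow, the toad]
10. Pilot goes back to Station Alpha with the fly.  [Station Alpha: the finch, the fly, the spider | Station Beta: the hawk, the moth, the snake, the sparrow, the toad]
11. Pilot goes to Station Beta with the fly and the spider.  [Station Alpha: the finch | Station Beta: the fly, the hawk, the moth, the snake, the sparrow, the spider, the toad]
12. Pilot goes back to Station Alpha with the fly.  [Station Alpha: the finch, the fly | Station Beta: the hawk, the moth, the snake, the sparrow, the spider, the toad]
13. Pilot goes to Station Beta with the finch and the fly.  [Station Alpha: — | Station Beta: the finch, the fly, the hawk, the moth, the snake, the sparrow, the spider, the toad]

13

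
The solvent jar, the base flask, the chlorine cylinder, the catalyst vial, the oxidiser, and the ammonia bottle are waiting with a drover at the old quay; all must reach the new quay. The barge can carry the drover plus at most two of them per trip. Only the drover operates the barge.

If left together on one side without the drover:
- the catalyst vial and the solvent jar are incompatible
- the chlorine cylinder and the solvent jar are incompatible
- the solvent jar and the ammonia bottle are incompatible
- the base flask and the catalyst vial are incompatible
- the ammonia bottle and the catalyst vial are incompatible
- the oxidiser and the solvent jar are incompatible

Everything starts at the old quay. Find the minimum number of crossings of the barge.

Counting alone: the drover can take at most 2 across per trip to the new quay, so moving all 6 needs at least 3 loaded trips out, with a return between consecutive ones — at least 5 crossings.
The safety rule pushes this higher. Following every safe sequence of crossings, the most of the 6 that can be at the new quay as the barge arrives there on crossings 5, 7 is 4, 5 respectively — never all 6.
So no plan with fewer than 9 crossings exists, and this one achieves 9:
1. Drover goes to the new quay with the catalyst vial and the solvent jar.  [the old quay: the ammonia bottle, the base flask, the chlorine cylinder, the oxidiser | the new quay: the catalyst vial, the solvent jar]
2. Drover goes back to the old quay with the solvent jar.  [the old quay: the ammonia bottle, the base flask, the chlorine cylinder, the oxidiser, the solvent jar | the new quay: the catalyst vial]
3. Drover goes to the new quay with the base flask and the solvent jar.  [the old quay: the ammonia bottle, the chlorine cylinder, the oxidiser | the new quay: the base flask, the catalyst vial, the solvent jar]
4. Drover goes back to the old quay with the catalyst vial.  [the old quay: the ammonia bottle, the catalyst vial, the chlorine cylinder, the oxidiser | the new quay: the base flask, the solvent jar]
5. Drover goes to the new quay with the ammonia bottle and the chlorine cylinder.  [the old quay: the catalyst vial, the oxidiser | the new quay: the ammonia bottle, the base flask, the chlorine cylinder, the solvent jar]
6. Drover goes back to the old quay with the solvent jar.  [the old quay: the catalyst vial, the oxidiser, the solvent jar | the new quay: the ammonia bottle, the base flask, the chlorine cylinder]
7. Drover goes to the new quay with the oxidiser and the solvent jar.  [the old quay: the catalyst vial | the new quay: the ammonia bottle, the base flask, the chlorine cylinder, the oxidiser, the solvent jar]
8. Drover goes back to the old quay with the solvent jar.  [the old quay: the catalyst vial, the solvent jar | the new quay: the ammonia bottle, the base flask, the chlorine cylinder, the oxidiser]
9. Drover goes to the new quay with the catalyst vial and the solvent jar.  [the old quay: — | the new quay: the ammonia bottle, the base flask, the catalyst vial, the chlorine cylinder, the oxidiser, the solvent jar]

9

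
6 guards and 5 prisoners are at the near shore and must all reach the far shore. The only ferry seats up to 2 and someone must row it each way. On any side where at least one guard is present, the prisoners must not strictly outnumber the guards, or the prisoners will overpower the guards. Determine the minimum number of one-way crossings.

Counting alone: each trip to the far shore takes at most 2 across and each return brings at least 1 back, so after t trips out (and t−1 returns) at most 2t − (t−1) of the 11 are across; that first reaches 11 at t = 10, so at least 19 crossings are needed.
The plan below uses exactly 19 crossings, so it is optimal:
1. 2 prisoners → the far shore.  (the near shore: 6G 3P; the far shore: 0G 2P)
2. 1 prisoner ← the near shore.  (the near shore: 6G 4P; the far shore: 0G 1P)
3. 2 prisoners → the far shore.  (the near shore: 6G 2P; the far shore: 0G 3P)
4. 1 prisoner ← the near shore.  (the near shore: 6G 3P; the far shore: 0G 2P)
5. 2 guards → the far shore.  (the near shore: 4G 3P; the far shore: 2G 2P)
6. 1 prisoner ← the near shore.  (the near shore: 4G 4P; the far shore: 2G 1P)
7. 1 guard and 1 prisoner → the far shore.  (the near shore: 3G 3P; the far shore: 3G 2P)
8. 1 guard ← the near shore.  (the near shore: 4G 3P; the far shore: 2G 2P)
9. 1 guard and 1 prisoner → the far shore.  (the near shore: 3G 2P; the far shore: 3G 3P)
10. 1 prisoner ← the near shore.  (the near shore: 3G 3P; the far shore: 3G 2P)
11. 1 guard and 1 prisoner → the far shore.  (the near shore: 2G 2P; the far shore: 4G 3P)
12. 1 guard ← the near shore.  (the near shore: 3G 2P; the far shore: 3G 3P)
13. 1 guard and 1 prisoner → the far shore.  (the near shore: 2G 1P; the far shore: 4G 4P)
14. 1 prisoner ← the near shore.  (the near shore: 2G 2P; the far shore: 4G 3P)
15. 1 guard and 1 prisoner → the far shore.  (the near shore: 1G 1P; the far shore: 5G 4P)
16. 1 guard ← the near shore.  (the near shore: 2G 1P; the far shore: 4G 4P)
17. 1 guard and 1 prisoner → the far shore.  (the near shore: 1G 0P; the far shore: 5G 5P)
18. 1 prisoner ← the near shore.  (the near shore: 1G 1P; the far shore: 5G 4P)
19. 1 guard and 1 prisoner → the far shore.  (the near shore: 0G 0P; the far shore: 6G 5P)

19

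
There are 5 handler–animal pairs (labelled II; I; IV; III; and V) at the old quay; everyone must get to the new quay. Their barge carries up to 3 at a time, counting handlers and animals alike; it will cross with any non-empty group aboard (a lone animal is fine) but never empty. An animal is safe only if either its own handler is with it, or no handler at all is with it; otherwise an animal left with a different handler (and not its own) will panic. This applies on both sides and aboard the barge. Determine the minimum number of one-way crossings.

Counting alone: each trip to the new quay takes at most 3 across and each return brings at least 1 back, so after t trips out (and t−1 returns) at most 3t − (t−1) of the 10 are across; that first reaches 10 at t = 5, so at least 9 crossings are needed.
The safety rule pushes this higher. Following every safe sequence of crossings, the most of the 10 that can be at the new quay as the barge arrives there on crossing 9 is 9 — never all 10.
So no plan with fewer than 11 crossings exists, and this one achieves 11:
1. animal II and handler II cross → the new quay.
2. handler II crosses ← the old quay.
3. animal I, animal III, and animal IV cross → the new quay.
4. animal II crosses ← the old quay.
5. handler I, handler III, and handler IV cross → the new quay.
6. animal I and handler I cross ← the old quay.
7. handler I, handler II, and handler V cross → the new quay.
8. animal IV crosses ← the old quay.
9. animal I and animal II cross → the new quay.
10. animal II crosses ← the old quay.
11. animal II, animal IV, and animal V cross → the new quay.

11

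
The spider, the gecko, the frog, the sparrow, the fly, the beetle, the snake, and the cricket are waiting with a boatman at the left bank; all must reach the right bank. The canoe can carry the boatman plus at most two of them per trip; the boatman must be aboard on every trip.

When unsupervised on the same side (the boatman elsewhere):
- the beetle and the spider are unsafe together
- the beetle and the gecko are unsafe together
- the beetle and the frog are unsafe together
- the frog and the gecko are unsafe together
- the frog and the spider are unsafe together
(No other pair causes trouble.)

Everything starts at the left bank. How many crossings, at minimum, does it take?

Counting alone: the boatman can take at most 2 across per trip to the right bank, so moving all 8 needs at least 4 loaded trips out, with a return between consecutive ones — at least 7 crossings.
The safety rule pushes this higher. Following every safe sequence of crossings, the most of the 8 that can be at the right bank as the canoe arrives there on crossings 7, 9, 11 is 5, 6, 7 respectively — never all 8.
So no plan with fewer than 13 crossings exists, and this one achieves 13:
1. Boatman goes to the right bank with the beetle and the frog.
2. Boatman goes back to the left bank with the frog.
3. Boatman goes to the right bank with the gecko and the spider.
4. Boatman goes back to the left bank with the beetle.
5. Boatman goes to the right bank with the frog and the sparrow.
6. Boatman goes back to the left bank with the frog.
7. Boatman goes to the right bank with the fly and the frog.
8. Boatman goes back to the left bank with the frog.
9. Boatman goes to the right bank with the frog and the snake.
10. Boatman goes back to the left bank with the frog.
11. Boatman goes to the right bank with the cricket and the frog.
12. Boatman goes back to the left bank with the frog.
13. Boatman goes to the right bank with the beetle and the frog.

13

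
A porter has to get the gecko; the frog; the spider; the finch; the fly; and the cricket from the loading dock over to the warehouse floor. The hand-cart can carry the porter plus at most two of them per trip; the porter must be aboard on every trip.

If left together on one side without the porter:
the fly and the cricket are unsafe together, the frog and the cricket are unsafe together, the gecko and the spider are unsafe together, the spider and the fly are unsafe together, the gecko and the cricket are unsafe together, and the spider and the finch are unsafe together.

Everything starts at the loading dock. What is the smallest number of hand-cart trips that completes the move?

Counting alone: the porter can take at most 2 across per trip to the warehouse floor, so moving all 6 needs at least 3 loaded trips out, with a return between consecutive ones — at least 5 crossings.
The safety rule pushes this higher. Following every safe sequence of crossings, the most of the 6 that can be at the warehouse floor as the hand-cart arrives there on crossing 5 is 4 — never all 6.
So no plan with fewer than 7 crossings exists, and this one achieves 7:
1. Porter goes to the warehouse floor with the cricket and the spider.  [the loading dock: the finch, the fly, the frog, the gecko | the warehouse floor: the cricket, the spider]
2. Porter goes back to the loading dock alone.  [the loading dock: the finch, the fly, the frog, the gecko | the warehouse floor: the cricket, the spider]
3. Porter goes to the warehouse floor with the frog and the gecko.  [the loading dock: the finch, the fly | the warehouse floor: the cricket, the frog, the gecko, the spider]
4. Porter goes back to the loading dock with the cricket and the spider.  [the loading dock: the cricket, the finch, the fly, the spider | the warehouse floor: the frog, the gecko]
5. Porter goes to the warehouse floor with the finch and the fly.  [the loading dock: the cricket, the spider | the warehouse floor: the finch, the fly, the frog, the gecko]
6. Porter goes back to the loading dock alone.  [the loading dock: the cricket, the spider | the warehouse floor: the finch, the fly, the frog, the gecko]
7. Porter goes to the warehouse floor with the cricket and the spider.  [the loading dock: — | the warehouse floor: the cricket, the finch, the fly, the frog, the gecko, the spider]

7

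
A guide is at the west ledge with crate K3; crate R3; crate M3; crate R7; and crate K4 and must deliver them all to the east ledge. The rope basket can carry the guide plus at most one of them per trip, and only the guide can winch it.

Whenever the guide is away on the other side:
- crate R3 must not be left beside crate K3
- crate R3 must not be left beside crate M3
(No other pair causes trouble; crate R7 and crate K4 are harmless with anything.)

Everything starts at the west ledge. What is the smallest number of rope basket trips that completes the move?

Counting alone: the guide can take at most 1 across per trip to the east ledge, so moving all 5 needs at least 5 loaded trips out, with a return between consecutive ones — at least 9 crossings.
The safety rule pushes this higher. Following every safe sequence of crossings, the most of the 5 that can be at the east ledge as the rope basket arrives there on crossing 9 is 4 — never all 5.
So no plan with fewer than 11 crossings exists, and this one achieves 11:
1. Guide goes to the east ledge with crate R3.
2. Guide goes back to the west ledge alone.
3. Guide goes to the east ledge with crate K3.
4. Guide goes back to the west ledge with crate R3.
5. Guide goes to the east ledge with crate M3.
6. Guide goes back to the west ledge alone.
7. Guide goes to the east ledge with crate R7.
8. Guide goes back to the west ledge alone.
9. Guide goes to the east ledge with crate K4.
10. Guide goes back to the west ledge alone.
11. Guide goes to the east ledge with crate R3.

11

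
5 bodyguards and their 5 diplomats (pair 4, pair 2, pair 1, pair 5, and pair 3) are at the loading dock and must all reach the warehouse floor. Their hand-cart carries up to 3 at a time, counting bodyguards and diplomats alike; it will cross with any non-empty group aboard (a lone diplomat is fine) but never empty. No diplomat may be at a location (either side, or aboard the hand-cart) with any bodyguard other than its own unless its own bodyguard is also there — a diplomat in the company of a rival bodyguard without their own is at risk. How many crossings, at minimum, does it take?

Counting alone: each trip to the warehouse floor takes at most 3 across and each return brings at least 1 back, so after t trips out (and t−1 returns) at most 3t − (t−1) of the 10 are across; that first reaches 10 at t = 5, so at least 9 crossings are needed.
The safety rule pushes this higher. Following every safe sequence of crossings, the most of the 10 that can be at the warehouse floor as the hand-cart arrives there on crossing 9 is 9 — never all 10.
So no plan with fewer than 11 crossings exists, and this one achieves 11:
1. bodyguard 4 and diplomat 4 cross → the warehouse floor.
2. bodyguard 4 crosses ← the loading dock.
3. diplomat 1, diplomat 2, and diplomat 5 cross → the warehouse floor.
4. diplomat 4 crosses ← the loading dock.
5. bodyguard 1, bodyguard 2, and bodyguard 5 cross → the warehouse floor.
6. bodyguard 2 and diplomat 2 cross ← the loading dock.
7. bodyguard 2, bodyguard 3, and bodyguard 4 cross → the warehouse floor.
8. diplomat 1 crosses ← the loading dock.
9. diplomat 2 and diplomat 4 cross → the warehouse floor.
10. diplomat 4 crosses ← the loading dock.
11. diplomat 1, diplomat 3, and diplomat 4 cross → the warehouse floor.

11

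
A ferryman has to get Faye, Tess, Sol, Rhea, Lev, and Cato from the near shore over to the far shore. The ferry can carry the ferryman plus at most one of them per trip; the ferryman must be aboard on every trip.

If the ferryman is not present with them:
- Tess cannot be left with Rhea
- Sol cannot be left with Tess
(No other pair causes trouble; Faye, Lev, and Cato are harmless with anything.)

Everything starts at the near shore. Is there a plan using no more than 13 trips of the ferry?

Yes

Yes — this plan uses 13 crossings (≤ 13):
1. Ferryman goes to the far shore with Tess.  [the near shore: Cato, Faye, Lev, Rhea, Sol | the far shore: Tess]
2. Ferryman goes back to the near shore alone.  [the near shore: Cato, Faye, Lev, Rhea, Sol | the far shore: Tess]
3. Ferryman goes to the far shore with Faye.  [the near shore: Cato, Lev, Rhea, Sol | the far shore: Faye, Tess]
4. Ferryman goes back to the near shore alone.  [the near shore: Cato, Lev, Rhea, Sol | the far shore: Faye, Tess]
5. Ferryman goes to the far shore with Sol.  [the near shore: Cato, Lev, Rhea | the far shore: Faye, Sol, Tess]
6. Ferryman goes back to the near shore with Tess.  [the near shore: Cato, Lev, Rhea, Tess | the far shore: Faye, Sol]
7. Ferryman goes to the far shore with Rhea.  [the near shore: Cato, Lev, Tess | the far shore: Faye, Rhea, Sol]
8. Ferryman goes back to the near shore alone.  [the near shore: Cato, Lev, Tess | the far shore: Faye, Rhea, Sol]
9. Ferryman goes to the far shore with Lev.  [the near shore: Cato, Tess | the far shore: Faye, Lev, Rhea, Sol]
10. Ferryman goes back to the near shore alone.  [the near shore: Cato, Tess | the far shore: Faye, Lev, Rhea, Sol]
11. Ferryman goes to the far shore with Cato.  [the near shore: Tess | the far shore: Cato, Faye, Lev, Rhea, Sol]
12. Ferryman goes back to the near shore alone.  [the near shore: Tess | the far shore: Cato, Faye, Lev, Rhea, Sol]
13. Ferryman goes to the far shore with Tess.  [the near shore: — | the far shore: Cato, Faye, Lev, Rhea, Sol, Tess]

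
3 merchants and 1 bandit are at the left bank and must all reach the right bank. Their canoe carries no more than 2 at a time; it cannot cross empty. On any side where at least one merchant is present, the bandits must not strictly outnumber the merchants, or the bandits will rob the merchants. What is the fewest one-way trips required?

Counting alone: each trip to the right bank takes at most 2 across and each return brings at least 1 back, so after t trips out (and t−1 returns) at most 2t − (t−1) of the 4 are across; that first reaches 4 at t = 3, so at least 5 crossings are needed.
The plan below uses exactly 5 crossings, so it is optimal:
1. 1 merchant and 1 bandit → the right bank.  (the left bank: 2M 0B; the right bank: 1M 1B)
2. 1 bandit ← the left bank.  (the left bank: 2M 1B; the right bank: 1M 0B)
3. 1 merchant and 1 bandit → the right bank.  (the left bank: 1M 0B; the right bank: 2M 1B)
4. 1 bandit ← the left bank.  (the left bank: 1M 1B; the right bank: 2M 0B)
5. 1 merchant and 1 bandit → the right bank.  (the left bank: 0M 0B; the right bank: 3M 1B)

5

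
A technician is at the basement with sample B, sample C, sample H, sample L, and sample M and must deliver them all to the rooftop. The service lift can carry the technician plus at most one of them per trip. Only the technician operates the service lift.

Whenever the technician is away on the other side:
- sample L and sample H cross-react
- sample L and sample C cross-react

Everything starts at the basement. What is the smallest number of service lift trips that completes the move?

Counting alone: the technician can take at most 1 across per trip to the rooftop, so moving all 5 needs at least 5 loaded trips out, with a return between consecutive ones — at least 9 crossings.
The safety rule pushes this higher. Following every safe sequence of crossings, the most of the 5 that can be at the rooftop as the service lift arrives there on crossing 9 is 4 — never all 5.
So no plan with fewer than 11 crossings exists, and this one achieves 11:
1. Technician goes to the rooftop with sample L.
2. Technician goes back to the basement alone.
3. Technician goes to the rooftop with sample B.
4. Technician goes back to the basement alone.
5. Technician goes to the rooftop with sample C.
6. Technician goes back to the basement with sample L.
7. Technician goes to the rooftop with sample H.
8. Technician goes back to the basement alone.
9. Technician goes to the rooftop with sample M.
10. Technician goes back to the basement alone.
11. Technician goes to the rooftop with sample L.

11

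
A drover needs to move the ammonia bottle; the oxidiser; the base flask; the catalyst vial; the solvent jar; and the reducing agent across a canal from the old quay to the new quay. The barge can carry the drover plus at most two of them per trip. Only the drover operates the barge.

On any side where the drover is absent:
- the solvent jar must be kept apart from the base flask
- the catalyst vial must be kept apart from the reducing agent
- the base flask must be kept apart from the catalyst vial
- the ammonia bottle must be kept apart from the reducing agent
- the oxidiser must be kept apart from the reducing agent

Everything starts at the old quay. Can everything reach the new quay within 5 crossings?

No

Counting alone: the drover can take at most 2 across per trip to the new quay, so moving all 6 needs at least 3 loaded trips out, with a return between consecutive ones — at least 5 crossings.
The safety rule pushes this higher. Following every safe sequence of crossings, the most of the 6 that can be at the new quay as the barge arrives there on crossing 5 is 5 — never all 6.
So the move cannot be finished within 5 crossings. (The shortest complete plan takes 7:)
1. Drover goes to the new quay with the base flask and the reducing agent.
2. Drover goes back to the old quay alone.
3. Drover goes to the new quay with the ammonia bottle and the oxidiser.
4. Drover goes back to the old quay with the reducing agent.
5. Drover goes to the new quay with the catalyst vial and the solvent jar.
6. Drover goes back to the old quay with the base flask.
7. Drover goes to the new quay with the base flask and the reducing agent.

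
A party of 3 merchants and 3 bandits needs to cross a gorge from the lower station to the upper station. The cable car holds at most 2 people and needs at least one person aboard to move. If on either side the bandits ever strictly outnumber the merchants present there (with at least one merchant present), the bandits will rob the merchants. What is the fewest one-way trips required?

11

Counting alone: each trip to the upper station takes at most 2 across and each return brings at least 1 back, so after t trips out (and t−1 returns) at most 2t − (t−1) of the 6 are across; that first reaches 6 at t = 5, so at least 9 crossings are needed.
The safety rule pushes this higher. Following every safe sequence of crossings, the most of the 6 that can be at the upper station as the cable car arrives there on crossing 9 is 5 — never all 6.
So no plan with fewer than 11 crossings exists, and this one achieves 11:
1. 2 bandits → the upper station.  (the lower station: 3M 1B; the upper station: 0M 2B)
2. 1 bandit ← the lower station.  (the lower station: 3M 2B; the upper station: 0M 1B)
3. 2 bandits → the upper station.  (the lower station: 3M 0B; the upper station: 0M 3B)
4. 1 bandit ← the lower station.  (the lower station: 3M 1B; the upper station: 0M 2B)
5. 2 merchants → the upper station.  (the lower station: 1M 1B; the upper station: 2M 2B)
6. 1 merchant and 1 bandit ← the lower station.  (the lower station: 2M 2B; the upper station: 1M 1B)
7. 2 merchants → the upper station.  (the lower station: 0M 2B; the upper station: 3M 1B)
8. 1 bandit ← the lower station.  (the lower station: 0M 3B; the upper station: 3M 0B)
9. 2 bandits → the upper station.  (the lower station: 0M 1B; the upper station: 3M 2B)
10. 1 bandit ← the lower station.  (the lower station: 0M 2B; the upper station: 3M 1B)
11. 2 bandits → the upper station.  (the lower station: 0M 0B; the upper station: 3M 3B)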